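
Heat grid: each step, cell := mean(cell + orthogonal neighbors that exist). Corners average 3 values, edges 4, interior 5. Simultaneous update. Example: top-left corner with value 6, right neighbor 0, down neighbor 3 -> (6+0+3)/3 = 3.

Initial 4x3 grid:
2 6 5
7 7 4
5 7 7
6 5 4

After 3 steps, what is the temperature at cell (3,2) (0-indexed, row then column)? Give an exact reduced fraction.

Step 1: cell (3,2) = 16/3
Step 2: cell (3,2) = 49/9
Step 3: cell (3,2) = 12047/2160
Full grid after step 3:
  1927/360 3197/600 431/80
  6659/1200 11279/2000 13343/2400
  1297/225 34387/6000 40829/7200
  767/135 40789/7200 12047/2160

Answer: 12047/2160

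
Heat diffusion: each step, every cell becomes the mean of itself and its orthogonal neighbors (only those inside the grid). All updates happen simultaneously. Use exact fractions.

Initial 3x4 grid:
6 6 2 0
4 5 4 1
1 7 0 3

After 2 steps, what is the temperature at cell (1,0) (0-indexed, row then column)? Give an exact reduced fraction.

Step 1: cell (1,0) = 4
Step 2: cell (1,0) = 139/30
Full grid after step 2:
  169/36 1097/240 223/80 2
  139/30 98/25 161/50 101/60
  15/4 319/80 629/240 41/18

Answer: 139/30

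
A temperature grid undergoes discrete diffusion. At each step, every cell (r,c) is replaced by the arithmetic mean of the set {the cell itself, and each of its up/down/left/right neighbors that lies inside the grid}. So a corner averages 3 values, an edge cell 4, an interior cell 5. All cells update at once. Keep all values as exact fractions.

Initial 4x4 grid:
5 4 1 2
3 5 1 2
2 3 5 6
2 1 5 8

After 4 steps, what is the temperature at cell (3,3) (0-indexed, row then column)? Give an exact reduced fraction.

Answer: 5773/1296

Derivation:
Step 1: cell (3,3) = 19/3
Step 2: cell (3,3) = 49/9
Step 3: cell (3,3) = 1043/216
Step 4: cell (3,3) = 5773/1296
Full grid after step 4:
  9043/2700 75859/24000 634867/216000 36809/12960
  77429/24000 48703/15000 580963/180000 179263/54000
  659701/216000 591739/180000 338749/90000 217841/54000
  191509/64800 364193/108000 435997/108000 5773/1296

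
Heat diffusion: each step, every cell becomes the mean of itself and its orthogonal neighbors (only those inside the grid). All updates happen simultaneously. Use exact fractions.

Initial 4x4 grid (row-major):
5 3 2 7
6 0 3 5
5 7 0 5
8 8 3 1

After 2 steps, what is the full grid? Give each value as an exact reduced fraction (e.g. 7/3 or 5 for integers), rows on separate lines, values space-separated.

Answer: 67/18 883/240 155/48 161/36
569/120 163/50 363/100 173/48
43/8 122/25 307/100 287/80
20/3 41/8 161/40 35/12

Derivation:
After step 1:
  14/3 5/2 15/4 14/3
  4 19/5 2 5
  13/2 4 18/5 11/4
  7 13/2 3 3
After step 2:
  67/18 883/240 155/48 161/36
  569/120 163/50 363/100 173/48
  43/8 122/25 307/100 287/80
  20/3 41/8 161/40 35/12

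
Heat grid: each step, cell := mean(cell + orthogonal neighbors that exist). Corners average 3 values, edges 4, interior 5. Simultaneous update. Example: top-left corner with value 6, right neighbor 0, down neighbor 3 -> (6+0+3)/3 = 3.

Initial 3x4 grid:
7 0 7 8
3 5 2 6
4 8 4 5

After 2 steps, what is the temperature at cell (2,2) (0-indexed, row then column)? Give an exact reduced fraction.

Step 1: cell (2,2) = 19/4
Step 2: cell (2,2) = 99/20
Full grid after step 2:
  77/18 239/60 26/5 11/2
  1001/240 463/100 453/100 441/80
  5 93/20 99/20 5

Answer: 99/20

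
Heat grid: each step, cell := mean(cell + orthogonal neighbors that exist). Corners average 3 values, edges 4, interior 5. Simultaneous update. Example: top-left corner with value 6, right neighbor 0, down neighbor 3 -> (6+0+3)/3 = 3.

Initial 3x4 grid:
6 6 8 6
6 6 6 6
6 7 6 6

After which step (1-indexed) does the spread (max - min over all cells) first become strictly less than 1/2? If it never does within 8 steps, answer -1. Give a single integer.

Step 1: max=20/3, min=6, spread=2/3
Step 2: max=391/60, min=73/12, spread=13/30
  -> spread < 1/2 first at step 2
Step 3: max=3451/540, min=1393/225, spread=539/2700
Step 4: max=685331/108000, min=201133/32400, spread=44663/324000
Step 5: max=6145961/972000, min=6038701/972000, spread=5363/48600
Step 6: max=11489747/1822500, min=181489477/29160000, spread=93859/1166400
Step 7: max=1376775671/218700000, min=10899987293/1749600000, spread=4568723/69984000
Step 8: max=329977575631/52488000000, min=654712995637/104976000000, spread=8387449/167961600

Answer: 2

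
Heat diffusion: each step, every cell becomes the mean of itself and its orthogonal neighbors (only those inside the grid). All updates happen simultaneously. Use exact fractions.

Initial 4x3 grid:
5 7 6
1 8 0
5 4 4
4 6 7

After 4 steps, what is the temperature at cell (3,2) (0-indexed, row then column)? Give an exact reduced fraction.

Answer: 620873/129600

Derivation:
Step 1: cell (3,2) = 17/3
Step 2: cell (3,2) = 44/9
Step 3: cell (3,2) = 5417/1080
Step 4: cell (3,2) = 620873/129600
Full grid after step 4:
  156607/32400 2043791/432000 39133/8100
  994163/216000 860899/180000 1000163/216000
  340301/72000 1666373/360000 1036903/216000
  202991/43200 4215367/864000 620873/129600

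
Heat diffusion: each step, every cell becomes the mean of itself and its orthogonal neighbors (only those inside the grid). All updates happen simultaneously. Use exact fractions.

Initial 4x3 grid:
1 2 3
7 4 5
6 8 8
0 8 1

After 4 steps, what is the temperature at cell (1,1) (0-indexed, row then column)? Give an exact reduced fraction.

Answer: 83023/18000

Derivation:
Step 1: cell (1,1) = 26/5
Step 2: cell (1,1) = 24/5
Step 3: cell (1,1) = 5549/1200
Step 4: cell (1,1) = 83023/18000
Full grid after step 4:
  26483/6480 352987/86400 54331/12960
  194641/43200 83023/18000 100433/21600
  215693/43200 365087/72000 111859/21600
  131977/25920 907327/172800 136687/25920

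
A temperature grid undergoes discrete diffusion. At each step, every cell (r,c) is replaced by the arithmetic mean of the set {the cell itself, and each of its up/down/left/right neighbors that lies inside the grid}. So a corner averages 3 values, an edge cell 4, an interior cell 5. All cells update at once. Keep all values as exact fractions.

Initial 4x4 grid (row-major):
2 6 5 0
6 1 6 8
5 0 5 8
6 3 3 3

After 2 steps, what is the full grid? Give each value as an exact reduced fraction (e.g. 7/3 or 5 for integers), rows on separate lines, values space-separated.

Answer: 35/9 973/240 205/48 169/36
973/240 93/25 459/100 125/24
913/240 73/20 217/50 617/120
143/36 419/120 467/120 85/18

Derivation:
After step 1:
  14/3 7/2 17/4 13/3
  7/2 19/5 5 11/2
  17/4 14/5 22/5 6
  14/3 3 7/2 14/3
After step 2:
  35/9 973/240 205/48 169/36
  973/240 93/25 459/100 125/24
  913/240 73/20 217/50 617/120
  143/36 419/120 467/120 85/18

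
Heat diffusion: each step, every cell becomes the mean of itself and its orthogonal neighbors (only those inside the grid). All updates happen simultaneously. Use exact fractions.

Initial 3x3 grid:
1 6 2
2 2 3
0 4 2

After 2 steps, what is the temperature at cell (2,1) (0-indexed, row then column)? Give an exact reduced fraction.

Answer: 13/5

Derivation:
Step 1: cell (2,1) = 2
Step 2: cell (2,1) = 13/5
Full grid after step 2:
  7/3 769/240 26/9
  193/80 233/100 739/240
  7/4 13/5 29/12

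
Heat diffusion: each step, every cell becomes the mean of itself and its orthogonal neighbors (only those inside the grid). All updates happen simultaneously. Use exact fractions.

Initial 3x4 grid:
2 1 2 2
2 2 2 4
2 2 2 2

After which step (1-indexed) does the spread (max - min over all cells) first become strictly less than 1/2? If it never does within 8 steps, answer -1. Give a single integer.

Answer: 4

Derivation:
Step 1: max=8/3, min=5/3, spread=1
Step 2: max=307/120, min=209/120, spread=49/60
Step 3: max=2597/1080, min=1949/1080, spread=3/5
Step 4: max=1002763/432000, min=60911/32400, spread=571849/1296000
  -> spread < 1/2 first at step 4
Step 5: max=8859233/3888000, min=1849097/972000, spread=97523/259200
Step 6: max=521214007/233280000, min=56639129/29160000, spread=302671/1036800
Step 7: max=30943557413/13996800000, min=3437156311/1749600000, spread=45950759/186624000
Step 8: max=1836107355967/839808000000, min=208707705449/104976000000, spread=443855233/2239488000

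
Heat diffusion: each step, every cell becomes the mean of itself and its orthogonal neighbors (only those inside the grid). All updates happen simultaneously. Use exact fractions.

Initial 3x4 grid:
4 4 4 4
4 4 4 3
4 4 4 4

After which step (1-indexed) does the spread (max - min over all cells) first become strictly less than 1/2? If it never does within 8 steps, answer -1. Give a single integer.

Step 1: max=4, min=11/3, spread=1/3
  -> spread < 1/2 first at step 1
Step 2: max=4, min=893/240, spread=67/240
Step 3: max=4, min=8203/2160, spread=437/2160
Step 4: max=3991/1000, min=3298469/864000, spread=29951/172800
Step 5: max=13421/3375, min=29888179/7776000, spread=206761/1555200
Step 6: max=21434329/5400000, min=11985404429/3110400000, spread=14430763/124416000
Step 7: max=1710347273/432000000, min=721388258311/186624000000, spread=139854109/1492992000
Step 8: max=153668771023/38880000000, min=43367288109749/11197440000000, spread=7114543559/89579520000

Answer: 1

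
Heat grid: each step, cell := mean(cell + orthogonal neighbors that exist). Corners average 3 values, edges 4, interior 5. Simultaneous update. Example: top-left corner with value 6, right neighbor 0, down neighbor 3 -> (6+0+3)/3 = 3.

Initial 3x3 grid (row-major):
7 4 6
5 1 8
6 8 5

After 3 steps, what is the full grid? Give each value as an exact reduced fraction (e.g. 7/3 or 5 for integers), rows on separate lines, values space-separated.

After step 1:
  16/3 9/2 6
  19/4 26/5 5
  19/3 5 7
After step 2:
  175/36 631/120 31/6
  1297/240 489/100 29/5
  193/36 353/60 17/3
After step 3:
  11177/2160 36317/7200 649/120
  73859/14400 32683/6000 6457/1200
  11987/2160 19621/3600 347/60

Answer: 11177/2160 36317/7200 649/120
73859/14400 32683/6000 6457/1200
11987/2160 19621/3600 347/60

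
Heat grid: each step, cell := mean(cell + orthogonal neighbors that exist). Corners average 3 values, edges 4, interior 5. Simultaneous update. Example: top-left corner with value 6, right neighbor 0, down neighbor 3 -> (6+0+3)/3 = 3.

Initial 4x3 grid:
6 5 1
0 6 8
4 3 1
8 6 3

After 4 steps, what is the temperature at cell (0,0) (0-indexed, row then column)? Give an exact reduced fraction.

Answer: 134957/32400

Derivation:
Step 1: cell (0,0) = 11/3
Step 2: cell (0,0) = 73/18
Step 3: cell (0,0) = 8869/2160
Step 4: cell (0,0) = 134957/32400
Full grid after step 4:
  134957/32400 1814941/432000 8552/2025
  907213/216000 753179/180000 898963/216000
  313291/72000 382327/90000 893123/216000
  96803/21600 941243/216000 272159/64800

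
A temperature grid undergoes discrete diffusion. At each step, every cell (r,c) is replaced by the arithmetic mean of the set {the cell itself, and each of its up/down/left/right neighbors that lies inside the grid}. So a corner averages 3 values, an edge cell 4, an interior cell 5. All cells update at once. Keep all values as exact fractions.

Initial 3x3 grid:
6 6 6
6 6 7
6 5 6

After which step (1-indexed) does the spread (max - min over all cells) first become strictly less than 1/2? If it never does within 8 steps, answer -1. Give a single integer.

Answer: 2

Derivation:
Step 1: max=19/3, min=17/3, spread=2/3
Step 2: max=223/36, min=209/36, spread=7/18
  -> spread < 1/2 first at step 2
Step 3: max=2653/432, min=2531/432, spread=61/216
Step 4: max=31615/5184, min=30593/5184, spread=511/2592
Step 5: max=377557/62208, min=368939/62208, spread=4309/31104
Step 6: max=4515271/746496, min=4442681/746496, spread=36295/373248
Step 7: max=54053485/8957952, min=53441939/8957952, spread=305773/4478976
Step 8: max=647548495/107495424, min=642396593/107495424, spread=2575951/53747712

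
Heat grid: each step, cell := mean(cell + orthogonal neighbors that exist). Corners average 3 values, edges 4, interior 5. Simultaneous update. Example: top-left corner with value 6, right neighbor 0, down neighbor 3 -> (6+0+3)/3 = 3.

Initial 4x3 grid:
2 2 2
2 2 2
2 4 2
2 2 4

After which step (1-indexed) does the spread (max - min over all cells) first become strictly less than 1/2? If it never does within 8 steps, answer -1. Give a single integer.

Step 1: max=3, min=2, spread=1
Step 2: max=26/9, min=2, spread=8/9
Step 3: max=9509/3600, min=413/200, spread=83/144
Step 4: max=85169/32400, min=7591/3600, spread=337/648
Step 5: max=4948021/1944000, min=519551/240000, spread=7396579/19440000
  -> spread < 1/2 first at step 5
Step 6: max=293582039/116640000, min=14183273/6480000, spread=61253/186624
Step 7: max=17346341401/6998400000, min=863878057/388800000, spread=14372291/55987200
Step 8: max=1031542572059/419904000000, min=52291492163/23328000000, spread=144473141/671846400

Answer: 5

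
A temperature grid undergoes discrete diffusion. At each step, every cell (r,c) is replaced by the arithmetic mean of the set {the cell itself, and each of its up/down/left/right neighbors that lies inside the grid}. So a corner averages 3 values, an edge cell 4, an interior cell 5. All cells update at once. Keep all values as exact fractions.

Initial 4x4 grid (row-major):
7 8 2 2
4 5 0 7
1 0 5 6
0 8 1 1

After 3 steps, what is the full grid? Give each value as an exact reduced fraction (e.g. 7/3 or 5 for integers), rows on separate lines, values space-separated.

After step 1:
  19/3 11/2 3 11/3
  17/4 17/5 19/5 15/4
  5/4 19/5 12/5 19/4
  3 9/4 15/4 8/3
After step 2:
  193/36 547/120 479/120 125/36
  457/120 83/20 327/100 479/120
  123/40 131/50 37/10 407/120
  13/6 16/5 83/30 67/18
After step 3:
  2471/540 3251/720 13763/3600 1031/270
  2951/720 2761/750 5731/1500 12713/3600
  1167/400 3349/1000 9449/3000 533/144
  1013/360 1613/600 241/72 3557/1080

Answer: 2471/540 3251/720 13763/3600 1031/270
2951/720 2761/750 5731/1500 12713/3600
1167/400 3349/1000 9449/3000 533/144
1013/360 1613/600 241/72 3557/1080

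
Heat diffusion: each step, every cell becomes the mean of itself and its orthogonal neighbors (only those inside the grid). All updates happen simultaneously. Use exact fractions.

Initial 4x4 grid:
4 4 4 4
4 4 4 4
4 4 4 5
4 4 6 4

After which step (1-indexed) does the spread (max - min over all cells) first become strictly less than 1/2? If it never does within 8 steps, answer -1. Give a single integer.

Step 1: max=5, min=4, spread=1
Step 2: max=93/20, min=4, spread=13/20
Step 3: max=1651/360, min=4, spread=211/360
Step 4: max=48241/10800, min=4, spread=5041/10800
  -> spread < 1/2 first at step 4
Step 5: max=1434643/324000, min=12079/3000, spread=130111/324000
Step 6: max=42522367/9720000, min=727159/180000, spread=3255781/9720000
Step 7: max=1266753691/291600000, min=731107/180000, spread=82360351/291600000
Step 8: max=37743316891/8748000000, min=132106441/32400000, spread=2074577821/8748000000

Answer: 4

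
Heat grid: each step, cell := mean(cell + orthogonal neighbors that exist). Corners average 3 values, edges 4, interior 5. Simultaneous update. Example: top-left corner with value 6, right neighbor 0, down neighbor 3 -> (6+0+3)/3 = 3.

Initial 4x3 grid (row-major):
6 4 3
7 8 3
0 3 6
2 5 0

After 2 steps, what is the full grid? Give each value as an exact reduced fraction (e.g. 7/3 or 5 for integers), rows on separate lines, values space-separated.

Answer: 97/18 77/16 163/36
227/48 249/50 49/12
899/240 179/50 241/60
47/18 129/40 55/18

Derivation:
After step 1:
  17/3 21/4 10/3
  21/4 5 5
  3 22/5 3
  7/3 5/2 11/3
After step 2:
  97/18 77/16 163/36
  227/48 249/50 49/12
  899/240 179/50 241/60
  47/18 129/40 55/18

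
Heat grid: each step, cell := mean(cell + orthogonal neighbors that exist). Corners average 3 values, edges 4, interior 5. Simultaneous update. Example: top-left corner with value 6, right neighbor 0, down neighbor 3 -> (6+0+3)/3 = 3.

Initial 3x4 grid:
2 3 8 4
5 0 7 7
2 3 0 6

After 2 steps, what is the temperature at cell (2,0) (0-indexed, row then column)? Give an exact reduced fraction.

Answer: 41/18

Derivation:
Step 1: cell (2,0) = 10/3
Step 2: cell (2,0) = 41/18
Full grid after step 2:
  53/18 941/240 1169/240 107/18
  751/240 59/20 47/10 79/15
  41/18 731/240 839/240 43/9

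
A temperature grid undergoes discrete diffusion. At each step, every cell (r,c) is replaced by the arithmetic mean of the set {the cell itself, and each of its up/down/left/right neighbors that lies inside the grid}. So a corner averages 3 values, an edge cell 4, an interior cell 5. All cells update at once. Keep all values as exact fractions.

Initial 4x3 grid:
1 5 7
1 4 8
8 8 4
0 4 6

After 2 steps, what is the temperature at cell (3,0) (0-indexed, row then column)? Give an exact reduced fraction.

Step 1: cell (3,0) = 4
Step 2: cell (3,0) = 17/4
Full grid after step 2:
  121/36 369/80 50/9
  917/240 243/50 1447/240
  347/80 521/100 1351/240
  17/4 563/120 47/9

Answer: 17/4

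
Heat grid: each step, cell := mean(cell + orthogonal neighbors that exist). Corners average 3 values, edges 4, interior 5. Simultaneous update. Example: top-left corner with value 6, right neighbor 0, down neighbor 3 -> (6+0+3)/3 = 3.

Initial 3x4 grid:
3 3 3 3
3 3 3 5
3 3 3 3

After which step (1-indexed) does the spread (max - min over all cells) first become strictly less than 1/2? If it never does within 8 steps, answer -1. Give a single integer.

Step 1: max=11/3, min=3, spread=2/3
Step 2: max=427/120, min=3, spread=67/120
Step 3: max=3677/1080, min=3, spread=437/1080
  -> spread < 1/2 first at step 3
Step 4: max=1453531/432000, min=1509/500, spread=29951/86400
Step 5: max=12879821/3888000, min=10283/3375, spread=206761/777600
Step 6: max=5121795571/1555200000, min=8265671/2700000, spread=14430763/62208000
Step 7: max=305043741689/93312000000, min=665652727/216000000, spread=139854109/746496000
Step 8: max=18218631890251/5598720000000, min=60171228977/19440000000, spread=7114543559/44789760000

Answer: 3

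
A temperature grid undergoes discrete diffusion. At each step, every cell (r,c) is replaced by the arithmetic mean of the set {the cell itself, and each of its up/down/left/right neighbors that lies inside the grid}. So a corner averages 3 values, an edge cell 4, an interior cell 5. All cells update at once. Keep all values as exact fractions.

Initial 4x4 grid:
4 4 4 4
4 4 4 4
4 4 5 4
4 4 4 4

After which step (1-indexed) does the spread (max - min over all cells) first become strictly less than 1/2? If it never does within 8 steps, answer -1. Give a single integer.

Step 1: max=17/4, min=4, spread=1/4
  -> spread < 1/2 first at step 1
Step 2: max=211/50, min=4, spread=11/50
Step 3: max=9967/2400, min=4, spread=367/2400
Step 4: max=44771/10800, min=2413/600, spread=1337/10800
Step 5: max=1337669/324000, min=72469/18000, spread=33227/324000
Step 6: max=40094327/9720000, min=436049/108000, spread=849917/9720000
Step 7: max=1200114347/291600000, min=6548533/1620000, spread=21378407/291600000
Step 8: max=35958462371/8748000000, min=1967688343/486000000, spread=540072197/8748000000

Answer: 1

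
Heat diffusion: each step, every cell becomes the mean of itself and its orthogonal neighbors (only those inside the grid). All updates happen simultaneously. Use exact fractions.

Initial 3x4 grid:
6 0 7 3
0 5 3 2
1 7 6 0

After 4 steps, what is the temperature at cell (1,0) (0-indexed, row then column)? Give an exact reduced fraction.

Step 1: cell (1,0) = 3
Step 2: cell (1,0) = 8/3
Step 3: cell (1,0) = 2987/900
Step 4: cell (1,0) = 87299/27000
Full grid after step 4:
  7943/2400 241229/72000 28561/8000 72667/21600
  87299/27000 20018/5625 309113/90000 745927/216000
  223111/64800 747187/216000 776647/216000 216751/64800

Answer: 87299/27000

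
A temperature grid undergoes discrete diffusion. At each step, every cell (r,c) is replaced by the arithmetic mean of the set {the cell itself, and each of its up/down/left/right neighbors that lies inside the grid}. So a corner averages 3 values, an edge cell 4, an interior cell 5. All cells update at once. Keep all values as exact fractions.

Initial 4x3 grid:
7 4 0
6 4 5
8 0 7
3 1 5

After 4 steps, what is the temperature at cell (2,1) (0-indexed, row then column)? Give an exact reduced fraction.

Step 1: cell (2,1) = 4
Step 2: cell (2,1) = 371/100
Step 3: cell (2,1) = 3073/750
Step 4: cell (2,1) = 1433071/360000
Full grid after step 4:
  598781/129600 3679909/864000 173777/43200
  60541/13500 1536521/360000 283427/72000
  25541/6000 1433071/360000 846101/216000
  169157/43200 3334739/864000 484921/129600

Answer: 1433071/360000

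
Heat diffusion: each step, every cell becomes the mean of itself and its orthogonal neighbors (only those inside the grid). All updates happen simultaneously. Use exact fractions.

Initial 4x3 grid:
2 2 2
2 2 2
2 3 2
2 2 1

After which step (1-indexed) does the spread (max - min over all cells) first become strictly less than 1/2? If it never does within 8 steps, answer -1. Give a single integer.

Answer: 2

Derivation:
Step 1: max=9/4, min=5/3, spread=7/12
Step 2: max=213/100, min=17/9, spread=217/900
  -> spread < 1/2 first at step 2
Step 3: max=5063/2400, min=262/135, spread=3647/21600
Step 4: max=16649/8000, min=32221/16200, spread=59729/648000
Step 5: max=4464997/2160000, min=1947569/972000, spread=1233593/19440000
Step 6: max=11138027/5400000, min=58857623/29160000, spread=3219307/72900000
Step 7: max=1599804817/777600000, min=7084548989/3499200000, spread=1833163/55987200
Step 8: max=95845070003/46656000000, min=426252414451/209952000000, spread=80806409/3359232000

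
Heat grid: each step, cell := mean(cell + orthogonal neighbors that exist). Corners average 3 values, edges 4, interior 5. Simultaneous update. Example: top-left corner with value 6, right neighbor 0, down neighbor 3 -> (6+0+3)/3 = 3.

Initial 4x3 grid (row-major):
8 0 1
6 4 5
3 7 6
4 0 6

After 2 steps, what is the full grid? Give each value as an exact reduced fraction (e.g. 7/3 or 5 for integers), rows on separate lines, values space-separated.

After step 1:
  14/3 13/4 2
  21/4 22/5 4
  5 4 6
  7/3 17/4 4
After step 2:
  79/18 859/240 37/12
  1159/240 209/50 41/10
  199/48 473/100 9/2
  139/36 175/48 19/4

Answer: 79/18 859/240 37/12
1159/240 209/50 41/10
199/48 473/100 9/2
139/36 175/48 19/4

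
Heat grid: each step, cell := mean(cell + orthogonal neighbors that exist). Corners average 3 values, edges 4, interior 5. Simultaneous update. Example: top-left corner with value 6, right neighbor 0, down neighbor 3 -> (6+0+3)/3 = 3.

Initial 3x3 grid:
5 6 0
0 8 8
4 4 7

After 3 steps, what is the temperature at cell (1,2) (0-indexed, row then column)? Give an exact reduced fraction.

Step 1: cell (1,2) = 23/4
Step 2: cell (1,2) = 439/80
Step 3: cell (1,2) = 8651/1600
Full grid after step 3:
  2293/540 68359/14400 5441/1080
  63109/14400 14479/3000 8651/1600
  592/135 24353/4800 5911/1080

Answer: 8651/1600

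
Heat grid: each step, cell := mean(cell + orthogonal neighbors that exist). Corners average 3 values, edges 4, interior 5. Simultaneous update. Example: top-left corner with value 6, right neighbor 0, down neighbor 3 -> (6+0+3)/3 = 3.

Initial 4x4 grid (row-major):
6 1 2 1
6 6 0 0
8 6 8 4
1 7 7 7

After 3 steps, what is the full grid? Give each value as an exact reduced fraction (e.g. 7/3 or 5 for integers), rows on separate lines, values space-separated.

After step 1:
  13/3 15/4 1 1
  13/2 19/5 16/5 5/4
  21/4 7 5 19/4
  16/3 21/4 29/4 6
After step 2:
  175/36 773/240 179/80 13/12
  1193/240 97/20 57/20 51/20
  289/48 263/50 136/25 17/4
  95/18 149/24 47/8 6
After step 3:
  4699/1080 5461/1440 1127/480 1409/720
  7453/1440 12691/3000 7171/2000 161/60
  38753/7200 6667/1200 947/200 114/25
  2521/432 20359/3600 7057/1200 43/8

Answer: 4699/1080 5461/1440 1127/480 1409/720
7453/1440 12691/3000 7171/2000 161/60
38753/7200 6667/1200 947/200 114/25
2521/432 20359/3600 7057/1200 43/8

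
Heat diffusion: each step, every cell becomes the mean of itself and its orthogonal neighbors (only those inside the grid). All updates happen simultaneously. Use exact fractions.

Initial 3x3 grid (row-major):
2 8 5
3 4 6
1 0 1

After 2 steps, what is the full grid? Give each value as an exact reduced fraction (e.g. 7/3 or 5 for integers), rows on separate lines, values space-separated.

Answer: 139/36 1177/240 181/36
371/120 339/100 253/60
16/9 281/120 47/18

Derivation:
After step 1:
  13/3 19/4 19/3
  5/2 21/5 4
  4/3 3/2 7/3
After step 2:
  139/36 1177/240 181/36
  371/120 339/100 253/60
  16/9 281/120 47/18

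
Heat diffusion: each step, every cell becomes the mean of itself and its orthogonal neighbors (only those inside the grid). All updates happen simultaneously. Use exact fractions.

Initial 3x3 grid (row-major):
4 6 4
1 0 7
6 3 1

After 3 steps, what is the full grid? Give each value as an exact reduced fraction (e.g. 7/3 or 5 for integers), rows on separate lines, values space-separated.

Answer: 7669/2160 26009/7200 4337/1080
14981/4800 21041/6000 12667/3600
6749/2160 7303/2400 3677/1080

Derivation:
After step 1:
  11/3 7/2 17/3
  11/4 17/5 3
  10/3 5/2 11/3
After step 2:
  119/36 487/120 73/18
  263/80 303/100 59/15
  103/36 129/40 55/18
After step 3:
  7669/2160 26009/7200 4337/1080
  14981/4800 21041/6000 12667/3600
  6749/2160 7303/2400 3677/1080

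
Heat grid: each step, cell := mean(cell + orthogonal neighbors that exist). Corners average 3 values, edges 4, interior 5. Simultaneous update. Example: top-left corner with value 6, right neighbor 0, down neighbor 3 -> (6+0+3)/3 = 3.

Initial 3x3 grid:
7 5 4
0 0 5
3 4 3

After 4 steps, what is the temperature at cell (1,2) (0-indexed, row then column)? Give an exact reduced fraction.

Step 1: cell (1,2) = 3
Step 2: cell (1,2) = 217/60
Step 3: cell (1,2) = 12269/3600
Step 4: cell (1,2) = 738793/216000
Full grid after step 4:
  23837/7200 47323/13500 116129/32400
  1337461/432000 16037/5000 738793/216000
  92629/32400 1307461/432000 68461/21600

Answer: 738793/216000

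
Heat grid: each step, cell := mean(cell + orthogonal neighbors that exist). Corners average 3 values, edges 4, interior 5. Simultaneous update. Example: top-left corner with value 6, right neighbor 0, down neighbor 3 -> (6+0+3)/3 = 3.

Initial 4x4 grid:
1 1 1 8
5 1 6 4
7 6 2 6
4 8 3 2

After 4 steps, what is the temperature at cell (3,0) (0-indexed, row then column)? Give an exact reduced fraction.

Step 1: cell (3,0) = 19/3
Step 2: cell (3,0) = 205/36
Step 3: cell (3,0) = 2837/540
Step 4: cell (3,0) = 81203/16200
Full grid after step 4:
  50411/16200 357229/108000 383869/108000 130711/32400
  407629/108000 82027/22500 358279/90000 13607/3375
  486889/108000 100171/22500 372119/90000 114107/27000
  81203/16200 508069/108000 476453/108000 133751/32400

Answer: 81203/16200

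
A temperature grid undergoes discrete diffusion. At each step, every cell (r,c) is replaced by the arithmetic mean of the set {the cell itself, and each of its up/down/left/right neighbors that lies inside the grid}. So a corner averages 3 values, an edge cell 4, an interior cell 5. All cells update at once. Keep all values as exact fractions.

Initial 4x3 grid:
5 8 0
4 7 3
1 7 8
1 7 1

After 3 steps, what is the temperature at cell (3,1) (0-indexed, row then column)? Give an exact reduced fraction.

Step 1: cell (3,1) = 4
Step 2: cell (3,1) = 55/12
Step 3: cell (3,1) = 15709/3600
Full grid after step 3:
  5309/1080 8777/1800 10153/2160
  8527/1800 29189/6000 34783/7200
  5113/1200 28469/6000 34703/7200
  97/24 15709/3600 2077/432

Answer: 15709/3600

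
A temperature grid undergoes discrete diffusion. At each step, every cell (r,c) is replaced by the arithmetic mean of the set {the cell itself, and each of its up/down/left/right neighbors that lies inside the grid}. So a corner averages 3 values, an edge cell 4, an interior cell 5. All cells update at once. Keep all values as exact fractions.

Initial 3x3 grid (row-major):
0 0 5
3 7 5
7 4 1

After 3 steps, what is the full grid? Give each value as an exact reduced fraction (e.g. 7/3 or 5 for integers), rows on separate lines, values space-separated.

After step 1:
  1 3 10/3
  17/4 19/5 9/2
  14/3 19/4 10/3
After step 2:
  11/4 167/60 65/18
  823/240 203/50 449/120
  41/9 331/80 151/36
After step 3:
  239/80 2971/900 3649/1080
  53261/14400 10891/3000 28093/7200
  1091/270 6779/1600 8693/2160

Answer: 239/80 2971/900 3649/1080
53261/14400 10891/3000 28093/7200
1091/270 6779/1600 8693/2160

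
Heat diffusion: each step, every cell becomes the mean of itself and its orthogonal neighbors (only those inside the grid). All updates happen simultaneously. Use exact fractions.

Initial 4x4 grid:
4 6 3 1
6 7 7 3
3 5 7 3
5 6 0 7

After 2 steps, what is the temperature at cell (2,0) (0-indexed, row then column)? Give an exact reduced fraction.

Answer: 1201/240

Derivation:
Step 1: cell (2,0) = 19/4
Step 2: cell (2,0) = 1201/240
Full grid after step 2:
  46/9 1247/240 1019/240 121/36
  1277/240 136/25 19/4 487/120
  1201/240 499/100 127/25 487/120
  161/36 289/60 251/60 40/9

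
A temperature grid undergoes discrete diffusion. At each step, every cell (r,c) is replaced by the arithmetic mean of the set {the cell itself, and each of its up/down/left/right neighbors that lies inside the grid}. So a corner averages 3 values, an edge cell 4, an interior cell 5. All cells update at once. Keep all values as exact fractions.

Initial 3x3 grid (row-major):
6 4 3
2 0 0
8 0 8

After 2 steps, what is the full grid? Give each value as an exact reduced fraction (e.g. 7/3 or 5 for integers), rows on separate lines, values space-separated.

After step 1:
  4 13/4 7/3
  4 6/5 11/4
  10/3 4 8/3
After step 2:
  15/4 647/240 25/9
  47/15 76/25 179/80
  34/9 14/5 113/36

Answer: 15/4 647/240 25/9
47/15 76/25 179/80
34/9 14/5 113/36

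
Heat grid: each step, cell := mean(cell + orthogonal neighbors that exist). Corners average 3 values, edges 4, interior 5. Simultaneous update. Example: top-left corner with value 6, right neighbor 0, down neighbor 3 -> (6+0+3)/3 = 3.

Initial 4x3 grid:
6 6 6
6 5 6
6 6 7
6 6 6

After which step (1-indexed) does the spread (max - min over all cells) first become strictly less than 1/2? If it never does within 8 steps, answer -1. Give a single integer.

Step 1: max=19/3, min=23/4, spread=7/12
Step 2: max=223/36, min=35/6, spread=13/36
  -> spread < 1/2 first at step 2
Step 3: max=2653/432, min=2113/360, spread=587/2160
Step 4: max=395363/64800, min=253777/43200, spread=5879/25920
Step 5: max=2950649/486000, min=15282293/2592000, spread=272701/1555200
Step 6: max=705897349/116640000, min=919022107/155520000, spread=2660923/18662400
Step 7: max=42242524991/6998400000, min=55268121713/9331200000, spread=126629393/1119744000
Step 8: max=2529787212769/419904000000, min=3321726750067/559872000000, spread=1231748807/13436928000

Answer: 2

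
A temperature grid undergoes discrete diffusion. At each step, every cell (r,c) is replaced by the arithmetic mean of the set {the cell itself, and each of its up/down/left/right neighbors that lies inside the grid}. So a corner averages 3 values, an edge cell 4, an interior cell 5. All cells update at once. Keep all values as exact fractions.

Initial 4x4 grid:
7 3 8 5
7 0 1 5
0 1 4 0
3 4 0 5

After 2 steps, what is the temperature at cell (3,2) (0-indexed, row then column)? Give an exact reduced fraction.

Answer: 487/240

Derivation:
Step 1: cell (3,2) = 13/4
Step 2: cell (3,2) = 487/240
Full grid after step 2:
  41/9 1009/240 367/80 13/3
  859/240 79/25 71/25 317/80
  623/240 203/100 267/100 547/240
  85/36 563/240 487/240 101/36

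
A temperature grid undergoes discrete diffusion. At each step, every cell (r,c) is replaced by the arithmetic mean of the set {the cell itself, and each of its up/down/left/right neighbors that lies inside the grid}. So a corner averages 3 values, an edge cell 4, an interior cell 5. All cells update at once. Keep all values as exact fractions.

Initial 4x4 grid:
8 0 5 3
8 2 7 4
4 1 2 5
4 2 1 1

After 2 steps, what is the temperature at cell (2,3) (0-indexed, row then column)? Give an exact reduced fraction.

Step 1: cell (2,3) = 3
Step 2: cell (2,3) = 797/240
Full grid after step 2:
  175/36 493/120 31/8 25/6
  1121/240 381/100 193/50 63/16
  917/240 61/20 139/50 797/240
  115/36 271/120 271/120 41/18

Answer: 797/240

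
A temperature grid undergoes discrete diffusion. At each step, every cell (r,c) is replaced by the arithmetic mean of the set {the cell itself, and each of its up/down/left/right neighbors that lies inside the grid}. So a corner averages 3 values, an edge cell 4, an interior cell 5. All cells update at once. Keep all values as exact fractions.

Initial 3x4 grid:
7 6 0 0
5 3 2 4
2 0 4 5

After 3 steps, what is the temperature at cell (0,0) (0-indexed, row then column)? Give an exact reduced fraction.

Answer: 2999/720

Derivation:
Step 1: cell (0,0) = 6
Step 2: cell (0,0) = 19/4
Step 3: cell (0,0) = 2999/720
Full grid after step 3:
  2999/720 268/75 4937/1800 5231/2160
  53641/14400 19559/6000 16969/6000 38591/14400
  6857/2160 10639/3600 10399/3600 6491/2160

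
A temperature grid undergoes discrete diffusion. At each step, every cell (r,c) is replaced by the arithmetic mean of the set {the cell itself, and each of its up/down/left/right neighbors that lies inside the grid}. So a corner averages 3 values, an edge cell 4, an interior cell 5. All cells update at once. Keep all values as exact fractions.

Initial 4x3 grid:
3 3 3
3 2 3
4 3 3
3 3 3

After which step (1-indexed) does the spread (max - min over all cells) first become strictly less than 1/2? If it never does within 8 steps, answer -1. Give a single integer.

Step 1: max=10/3, min=11/4, spread=7/12
Step 2: max=115/36, min=17/6, spread=13/36
  -> spread < 1/2 first at step 2
Step 3: max=1357/432, min=1033/360, spread=587/2160
Step 4: max=200963/64800, min=124177/43200, spread=5879/25920
Step 5: max=1492649/486000, min=7506293/2592000, spread=272701/1555200
Step 6: max=355977349/116640000, min=452462107/155520000, spread=2660923/18662400
Step 7: max=21247324991/6998400000, min=27274521713/9331200000, spread=126629393/1119744000
Step 8: max=1270075212769/419904000000, min=1642110750067/559872000000, spread=1231748807/13436928000

Answer: 2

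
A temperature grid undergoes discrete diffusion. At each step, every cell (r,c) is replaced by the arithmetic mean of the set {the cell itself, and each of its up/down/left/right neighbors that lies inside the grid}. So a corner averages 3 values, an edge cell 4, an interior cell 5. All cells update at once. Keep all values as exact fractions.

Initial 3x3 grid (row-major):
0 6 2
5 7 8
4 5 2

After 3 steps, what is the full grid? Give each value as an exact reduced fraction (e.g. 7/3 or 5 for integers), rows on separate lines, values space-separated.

Answer: 9487/2160 21353/4800 5281/1080
15721/3600 7327/1500 69559/14400
5081/1080 33967/7200 1213/240

Derivation:
After step 1:
  11/3 15/4 16/3
  4 31/5 19/4
  14/3 9/2 5
After step 2:
  137/36 379/80 83/18
  139/30 116/25 1277/240
  79/18 611/120 19/4
After step 3:
  9487/2160 21353/4800 5281/1080
  15721/3600 7327/1500 69559/14400
  5081/1080 33967/7200 1213/240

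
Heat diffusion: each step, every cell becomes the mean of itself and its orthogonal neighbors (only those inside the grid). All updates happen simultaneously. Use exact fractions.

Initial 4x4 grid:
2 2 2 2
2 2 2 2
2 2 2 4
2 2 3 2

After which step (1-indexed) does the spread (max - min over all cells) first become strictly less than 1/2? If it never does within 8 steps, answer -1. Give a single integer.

Step 1: max=3, min=2, spread=1
Step 2: max=53/20, min=2, spread=13/20
Step 3: max=931/360, min=2, spread=211/360
Step 4: max=26641/10800, min=2, spread=5041/10800
  -> spread < 1/2 first at step 4
Step 5: max=786643/324000, min=6079/3000, spread=130111/324000
Step 6: max=23082367/9720000, min=367159/180000, spread=3255781/9720000
Step 7: max=683553691/291600000, min=371107/180000, spread=82360351/291600000
Step 8: max=20247316891/8748000000, min=67306441/32400000, spread=2074577821/8748000000

Answer: 4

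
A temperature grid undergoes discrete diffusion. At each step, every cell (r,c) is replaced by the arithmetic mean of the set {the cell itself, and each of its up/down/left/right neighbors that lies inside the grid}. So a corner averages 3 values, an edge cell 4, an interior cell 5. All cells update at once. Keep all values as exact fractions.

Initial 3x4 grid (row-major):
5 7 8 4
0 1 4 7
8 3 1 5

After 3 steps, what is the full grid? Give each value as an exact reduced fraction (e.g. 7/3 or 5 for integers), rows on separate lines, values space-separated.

Answer: 295/72 337/75 4459/900 722/135
27187/7200 1456/375 13313/3000 8593/1800
371/108 6463/1800 871/225 4651/1080

Derivation:
After step 1:
  4 21/4 23/4 19/3
  7/2 3 21/5 5
  11/3 13/4 13/4 13/3
After step 2:
  17/4 9/2 323/60 205/36
  85/24 96/25 106/25 149/30
  125/36 79/24 451/120 151/36
After step 3:
  295/72 337/75 4459/900 722/135
  27187/7200 1456/375 13313/3000 8593/1800
  371/108 6463/1800 871/225 4651/1080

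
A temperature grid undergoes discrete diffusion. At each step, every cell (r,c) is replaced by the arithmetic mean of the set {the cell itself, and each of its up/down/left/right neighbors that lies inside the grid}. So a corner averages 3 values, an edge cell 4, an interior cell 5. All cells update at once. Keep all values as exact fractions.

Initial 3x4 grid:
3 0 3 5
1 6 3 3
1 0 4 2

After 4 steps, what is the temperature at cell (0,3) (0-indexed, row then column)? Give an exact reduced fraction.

Answer: 401501/129600

Derivation:
Step 1: cell (0,3) = 11/3
Step 2: cell (0,3) = 29/9
Step 3: cell (0,3) = 448/135
Step 4: cell (0,3) = 401501/129600
Full grid after step 4:
  304411/129600 540881/216000 647461/216000 401501/129600
  615103/288000 306367/120000 1006751/360000 2707279/864000
  283961/129600 250253/108000 100931/36000 126317/43200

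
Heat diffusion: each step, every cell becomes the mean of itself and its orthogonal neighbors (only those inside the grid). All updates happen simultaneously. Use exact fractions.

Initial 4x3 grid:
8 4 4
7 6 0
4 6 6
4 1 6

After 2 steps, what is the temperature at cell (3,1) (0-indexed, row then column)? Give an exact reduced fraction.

Step 1: cell (3,1) = 17/4
Step 2: cell (3,1) = 971/240
Full grid after step 2:
  217/36 191/40 73/18
  673/120 499/100 473/120
  191/40 116/25 523/120
  25/6 971/240 157/36

Answer: 971/240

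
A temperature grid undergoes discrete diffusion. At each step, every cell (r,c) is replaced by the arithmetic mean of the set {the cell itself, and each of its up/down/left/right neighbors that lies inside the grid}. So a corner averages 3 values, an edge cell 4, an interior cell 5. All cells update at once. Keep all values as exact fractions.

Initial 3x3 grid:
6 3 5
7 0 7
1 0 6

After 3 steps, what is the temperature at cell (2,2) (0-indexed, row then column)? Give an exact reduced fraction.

Step 1: cell (2,2) = 13/3
Step 2: cell (2,2) = 127/36
Step 3: cell (2,2) = 7829/2160
Full grid after step 3:
  1093/270 28949/7200 259/60
  2761/800 22451/6000 27899/7200
  6769/2160 15041/4800 7829/2160

Answer: 7829/2160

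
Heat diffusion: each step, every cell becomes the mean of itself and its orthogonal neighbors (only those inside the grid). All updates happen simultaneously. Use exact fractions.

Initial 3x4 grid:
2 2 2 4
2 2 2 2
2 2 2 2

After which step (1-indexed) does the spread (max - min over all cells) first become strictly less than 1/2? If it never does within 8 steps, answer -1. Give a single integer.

Step 1: max=8/3, min=2, spread=2/3
Step 2: max=23/9, min=2, spread=5/9
Step 3: max=257/108, min=2, spread=41/108
  -> spread < 1/2 first at step 3
Step 4: max=30137/12960, min=2, spread=4217/12960
Step 5: max=1764349/777600, min=7279/3600, spread=38417/155520
Step 6: max=104512211/46656000, min=146597/72000, spread=1903471/9331200
Step 7: max=6199709089/2799360000, min=4435759/2160000, spread=18038617/111974400
Step 8: max=369191382851/167961600000, min=401726759/194400000, spread=883978523/6718464000

Answer: 3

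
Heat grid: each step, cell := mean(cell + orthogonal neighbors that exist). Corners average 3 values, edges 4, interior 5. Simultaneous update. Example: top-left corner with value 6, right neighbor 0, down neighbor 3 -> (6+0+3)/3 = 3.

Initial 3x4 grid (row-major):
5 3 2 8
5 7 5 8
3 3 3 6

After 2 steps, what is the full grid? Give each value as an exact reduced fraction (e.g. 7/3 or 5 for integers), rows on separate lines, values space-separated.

Answer: 163/36 1061/240 79/16 23/4
22/5 457/100 251/50 281/48
38/9 991/240 227/48 50/9

Derivation:
After step 1:
  13/3 17/4 9/2 6
  5 23/5 5 27/4
  11/3 4 17/4 17/3
After step 2:
  163/36 1061/240 79/16 23/4
  22/5 457/100 251/50 281/48
  38/9 991/240 227/48 50/9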